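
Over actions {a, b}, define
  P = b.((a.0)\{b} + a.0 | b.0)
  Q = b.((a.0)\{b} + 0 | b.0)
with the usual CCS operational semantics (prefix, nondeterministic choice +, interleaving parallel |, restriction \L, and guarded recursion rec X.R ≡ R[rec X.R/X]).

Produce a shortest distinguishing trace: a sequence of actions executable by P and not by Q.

bab

LTS(P): 6 reachable states
  s0 = b.((a.0)\{b} + a.0 | b.0) :: =b=> s1
  s1 = (a.0)\{b} + a.0 | b.0 :: =a=> s2, =a=> s3, =b=> s4
  s2 = 0 | b.0 :: =b=> s5
  s3 = 0\{b} :: (no moves)
  s4 = a.0 | 0 :: =a=> s5
  s5 = 0 | 0 :: (no moves)
LTS(Q): 4 reachable states
  t0 = b.((a.0)\{b} + 0 | b.0) :: =b=> t1
  t1 = (a.0)\{b} + 0 | b.0 :: =a=> t2, =b=> t3
  t2 = 0\{b} :: (no moves)
  t3 = 0 | 0 :: (no moves)
Trace ⟨bab⟩ through P, begin at {s0}:
  after b @ step 1: {s1}
  after a @ step 2: {s2, s3}
  after b @ step 3: {s5}
  ✓ P
Trace ⟨bab⟩ through Q, begin at {t0}:
  after b @ step 1: {t1}
  after a @ step 2: {t2}
  after b @ step 3: ∅  — Q cannot continue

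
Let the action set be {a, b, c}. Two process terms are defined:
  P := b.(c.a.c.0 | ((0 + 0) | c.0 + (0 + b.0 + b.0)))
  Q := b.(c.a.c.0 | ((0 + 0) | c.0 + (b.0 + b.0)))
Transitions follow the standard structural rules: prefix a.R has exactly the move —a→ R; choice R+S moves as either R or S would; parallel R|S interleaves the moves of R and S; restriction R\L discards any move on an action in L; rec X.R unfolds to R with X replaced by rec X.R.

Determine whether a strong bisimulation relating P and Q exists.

YES

P's transition system — 13 states:
  p0 = b.(c.a.c.0 | ((0 + 0) | c.0 + (0 + b.0 + b.0))) has moves ··b··> p1
  p1 = c.a.c.0 | ((0 + 0) | c.0 + (0 + b.0 + b.0)) has moves ··b··> p2, ··c··> p3, ··c··> p4
  p2 = c.a.c.0 | 0 has moves ··c··> p5
  p3 = a.c.0 | ((0 + 0) | c.0 + (0 + b.0 + b.0)) has moves ··a··> p6, ··b··> p5, ··c··> p7
  p4 = c.a.c.0 | ((0 + 0) | 0) has moves ··c··> p7
  p5 = a.c.0 | 0 has moves ··a··> p8
  p6 = c.0 | ((0 + 0) | c.0 + (0 + b.0 + b.0)) has moves ··b··> p8, ··c··> p10, ··c··> p9
  p7 = a.c.0 | ((0 + 0) | 0) has moves ··a··> p10
  p8 = c.0 | 0 has moves ··c··> p11
  p9 = 0 | ((0 + 0) | c.0 + (0 + b.0 + b.0)) has moves ··b··> p11, ··c··> p12
  p10 = c.0 | ((0 + 0) | 0) has moves ··c··> p12
  p11 = 0 | 0 has moves deadlocked
  p12 = 0 | ((0 + 0) | 0) has moves deadlocked
Q's transition system — 13 states:
  q0 = b.(c.a.c.0 | ((0 + 0) | c.0 + (b.0 + b.0))) has moves ··b··> q1
  q1 = c.a.c.0 | ((0 + 0) | c.0 + (b.0 + b.0)) has moves ··b··> q2, ··c··> q3, ··c··> q4
  q2 = c.a.c.0 | 0 has moves ··c··> q5
  q3 = a.c.0 | ((0 + 0) | c.0 + (b.0 + b.0)) has moves ··a··> q6, ··b··> q5, ··c··> q7
  q4 = c.a.c.0 | ((0 + 0) | 0) has moves ··c··> q7
  q5 = a.c.0 | 0 has moves ··a··> q8
  q6 = c.0 | ((0 + 0) | c.0 + (b.0 + b.0)) has moves ··b··> q8, ··c··> q10, ··c··> q9
  q7 = a.c.0 | ((0 + 0) | 0) has moves ··a··> q10
  q8 = c.0 | 0 has moves ··c··> q11
  q9 = 0 | ((0 + 0) | c.0 + (b.0 + b.0)) has moves ··b··> q11, ··c··> q12
  q10 = c.0 | ((0 + 0) | 0) has moves ··c··> q12
  q11 = 0 | 0 has moves deadlocked
  q12 = 0 | ((0 + 0) | 0) has moves deadlocked
Coarsest stable partition (strong bisimilarity classes):
  B0 = {p0, q0}
  B1 = {p1, q1}
  B2 = {p2, p4, q2, q4}
  B3 = {p5, p7, q5, q7}
  B4 = {p10, p8, q10, q8}
  B5 = {p11, p12, q11, q12}
  B6 = {p3, q3}
  B7 = {p6, q6}
  B8 = {p9, q9}
p0 ∈ B0, q0 ∈ B0 → same block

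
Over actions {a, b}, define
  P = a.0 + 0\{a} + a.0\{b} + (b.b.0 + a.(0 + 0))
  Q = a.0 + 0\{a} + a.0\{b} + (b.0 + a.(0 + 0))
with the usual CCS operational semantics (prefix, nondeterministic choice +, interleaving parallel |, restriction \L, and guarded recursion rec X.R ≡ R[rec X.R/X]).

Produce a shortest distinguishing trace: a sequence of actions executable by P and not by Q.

bb

P's transition system — 5 states:
  m0 = a.0 + 0\{a} + a.0\{b} + (b.b.0 + a.(0 + 0)) | -a-> m1, -a-> m2, -a-> m3, -b-> m4
  m1 = 0 | ∅
  m2 = 0 + 0 | ∅
  m3 = 0\{b} | ∅
  m4 = b.0 | -b-> m1
Q's transition system — 4 states:
  n0 = a.0 + 0\{a} + a.0\{b} + (b.0 + a.(0 + 0)) | -a-> n1, -a-> n2, -a-> n3, -b-> n1
  n1 = 0 | ∅
  n2 = 0 + 0 | ∅
  n3 = 0\{b} | ∅
Trace ⟨bb⟩ through P, begin at {m0}:
  [1] b ⇒ {m4}
  [2] b ⇒ {m1}
  ✓ P
Trace ⟨bb⟩ through Q, begin at {n0}:
  [1] b ⇒ {n1}
  [2] b ⇒ ∅  — Q cannot continue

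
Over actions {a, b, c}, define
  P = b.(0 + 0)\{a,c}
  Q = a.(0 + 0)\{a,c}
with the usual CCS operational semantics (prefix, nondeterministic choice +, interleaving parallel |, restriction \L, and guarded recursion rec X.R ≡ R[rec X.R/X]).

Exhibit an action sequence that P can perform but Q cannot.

LTS(P): 2 reachable states
  m0 = b.(0 + 0)\{a,c} has moves —b→ m1
  m1 = (0 + 0)\{a,c} has moves ·
LTS(Q): 2 reachable states
  n0 = a.(0 + 0)\{a,c} has moves —a→ n1
  n1 = (0 + 0)\{a,c} has moves ·
Executing b from P (initial set {m0}):
  [1] b ⇒ {m1}
  ✓ P
Executing b from Q (initial set {n0}):
  [1] b ⇒ ∅  — Q cannot continue

b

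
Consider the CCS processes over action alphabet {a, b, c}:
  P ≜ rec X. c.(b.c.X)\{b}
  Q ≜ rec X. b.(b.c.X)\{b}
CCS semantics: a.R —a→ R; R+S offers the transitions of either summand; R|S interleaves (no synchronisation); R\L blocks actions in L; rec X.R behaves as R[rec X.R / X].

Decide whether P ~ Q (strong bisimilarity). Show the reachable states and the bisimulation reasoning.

not bisimilar

LTS(P): 2 reachable states
  u0 = rec X. c.(b.c.X)\{b} has moves ··c··> u1
  u1 = (b.c.(rec X. c.(b.c.X)\{b}))\{b} has moves stopped
LTS(Q): 2 reachable states
  v0 = rec X. b.(b.c.X)\{b} has moves ··b··> v1
  v1 = (b.c.(rec X. b.(b.c.X)\{b}))\{b} has moves stopped
Partition-refinement fixed point:
  B0 = {u0}
  B1 = {u1, v1}
  B2 = {v0}
u0 ∈ B0, v0 ∈ B2 → different blocks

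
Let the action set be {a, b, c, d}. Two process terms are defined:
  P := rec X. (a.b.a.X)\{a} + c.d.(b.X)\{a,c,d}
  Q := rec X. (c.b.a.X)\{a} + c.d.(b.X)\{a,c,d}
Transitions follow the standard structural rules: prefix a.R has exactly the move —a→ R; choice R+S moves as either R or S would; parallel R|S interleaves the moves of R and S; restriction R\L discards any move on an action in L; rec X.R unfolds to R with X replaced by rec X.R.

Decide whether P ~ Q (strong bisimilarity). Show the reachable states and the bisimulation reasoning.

not bisimilar

Reachable graph of P (4 states):
  p0 = rec X. (a.b.a.X)\{a} + c.d.(b.X)\{a,c,d} ⊢ =c=> p1
  p1 = d.(b.(rec X. (a.b.a.X)\{a} + c.d.(b.X)\{a,c,d}))\{a,c,d} ⊢ =d=> p2
  p2 = (b.(rec X. (a.b.a.X)\{a} + c.d.(b.X)\{a,c,d}))\{a,c,d} ⊢ =b=> p3
  p3 = (rec X. (a.b.a.X)\{a} + c.d.(b.X)\{a,c,d})\{a,c,d} ⊢ deadlocked
Reachable graph of Q (6 states):
  q0 = rec X. (c.b.a.X)\{a} + c.d.(b.X)\{a,c,d} ⊢ =c=> q1, =c=> q2
  q1 = (b.a.(rec X. (c.b.a.X)\{a} + c.d.(b.X)\{a,c,d}))\{a} ⊢ =b=> q3
  q2 = d.(b.(rec X. (c.b.a.X)\{a} + c.d.(b.X)\{a,c,d}))\{a,c,d} ⊢ =d=> q4
  q3 = (a.(rec X. (c.b.a.X)\{a} + c.d.(b.X)\{a,c,d}))\{a} ⊢ deadlocked
  q4 = (b.(rec X. (c.b.a.X)\{a} + c.d.(b.X)\{a,c,d}))\{a,c,d} ⊢ =b=> q5
  q5 = (rec X. (c.b.a.X)\{a} + c.d.(b.X)\{a,c,d})\{a,c,d} ⊢ deadlocked
Bisimilarity quotient blocks:
  B0 = {p0}
  B1 = {p1, q2}
  B2 = {p2, q1, q4}
  B3 = {p3, q3, q5}
  B4 = {q0}
p0 ∈ B0, q0 ∈ B4 → different blocks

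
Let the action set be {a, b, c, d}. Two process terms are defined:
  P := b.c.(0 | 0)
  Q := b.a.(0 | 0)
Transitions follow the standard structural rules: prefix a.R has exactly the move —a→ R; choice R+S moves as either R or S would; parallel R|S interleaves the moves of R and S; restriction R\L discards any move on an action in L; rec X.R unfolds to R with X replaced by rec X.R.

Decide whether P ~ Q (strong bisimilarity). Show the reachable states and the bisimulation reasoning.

LTS(P): 3 reachable states
  m0 = b.c.(0 | 0) :: --b--▸ m1
  m1 = c.(0 | 0) :: --c--▸ m2
  m2 = 0 | 0 :: (no moves)
LTS(Q): 3 reachable states
  n0 = b.a.(0 | 0) :: --b--▸ n1
  n1 = a.(0 | 0) :: --a--▸ n2
  n2 = 0 | 0 :: (no moves)
Partition-refinement fixed point:
  B0 = {m0}
  B1 = {m1}
  B2 = {m2, n2}
  B3 = {n0}
  B4 = {n1}
m0 ∈ B0, n0 ∈ B3 → different blocks

not bisimilar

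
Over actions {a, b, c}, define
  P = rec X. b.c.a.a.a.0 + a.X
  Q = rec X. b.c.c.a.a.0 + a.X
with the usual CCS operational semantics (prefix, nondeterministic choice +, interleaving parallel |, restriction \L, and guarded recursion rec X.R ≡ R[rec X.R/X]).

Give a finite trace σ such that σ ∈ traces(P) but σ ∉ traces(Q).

Reachable graph of P (6 states):
  p0 = rec X. b.c.a.a.a.0 + a.X ⊢ =a=> p0, =b=> p1
  p1 = c.a.a.a.0 ⊢ =c=> p2
  p2 = a.a.a.0 ⊢ =a=> p3
  p3 = a.a.0 ⊢ =a=> p4
  p4 = a.0 ⊢ =a=> p5
  p5 = 0 ⊢ ∅
Reachable graph of Q (6 states):
  q0 = rec X. b.c.c.a.a.0 + a.X ⊢ =a=> q0, =b=> q1
  q1 = c.c.a.a.0 ⊢ =c=> q2
  q2 = c.a.a.0 ⊢ =c=> q3
  q3 = a.a.0 ⊢ =a=> q4
  q4 = a.0 ⊢ =a=> q5
  q5 = 0 ⊢ ∅
Run σ = ⟨bca⟩ on P: start {p0}
  after b @ step 1: {p1}
  after c @ step 2: {p2}
  after a @ step 3: {p3}
  P completes σ.
Run σ = ⟨bca⟩ on Q: start {q0}
  after b @ step 1: {q1}
  after c @ step 2: {q2}
  after a @ step 3: no successor for Q

bca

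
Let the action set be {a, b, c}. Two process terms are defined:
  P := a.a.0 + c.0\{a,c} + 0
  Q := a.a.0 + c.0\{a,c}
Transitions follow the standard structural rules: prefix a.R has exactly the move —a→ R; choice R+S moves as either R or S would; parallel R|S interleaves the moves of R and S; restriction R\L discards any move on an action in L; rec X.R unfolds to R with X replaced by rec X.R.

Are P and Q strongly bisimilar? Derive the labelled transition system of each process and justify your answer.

Reachable graph of P (4 states):
  p0 = a.a.0 + c.0\{a,c} + 0 | —a→ p1, —c→ p2
  p1 = a.0 | —a→ p3
  p2 = 0\{a,c} | ·
  p3 = 0 | ·
Reachable graph of Q (4 states):
  q0 = a.a.0 + c.0\{a,c} | —a→ q1, —c→ q2
  q1 = a.0 | —a→ q3
  q2 = 0\{a,c} | ·
  q3 = 0 | ·
Bisimilarity quotient blocks:
  B0 = {p0, q0}
  B1 = {p2, p3, q2, q3}
  B2 = {p1, q1}
p0 ∈ B0, q0 ∈ B0 → same block

YES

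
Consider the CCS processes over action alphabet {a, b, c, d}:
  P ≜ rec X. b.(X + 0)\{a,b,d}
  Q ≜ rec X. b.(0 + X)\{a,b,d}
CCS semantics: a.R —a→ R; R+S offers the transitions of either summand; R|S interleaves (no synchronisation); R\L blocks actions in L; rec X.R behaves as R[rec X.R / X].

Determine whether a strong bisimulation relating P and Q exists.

bisimilar

Reachable graph of P (2 states):
  u0 = rec X. b.(X + 0)\{a,b,d} ⊢ —b→ u1
  u1 = ((rec X. b.(X + 0)\{a,b,d}) + 0)\{a,b,d} ⊢ deadlocked
Reachable graph of Q (2 states):
  v0 = rec X. b.(0 + X)\{a,b,d} ⊢ —b→ v1
  v1 = (0 + (rec X. b.(0 + X)\{a,b,d}))\{a,b,d} ⊢ deadlocked
Partition-refinement fixed point:
  B0 = {u0, v0}
  B1 = {u1, v1}
u0 ∈ B0, v0 ∈ B0 → same block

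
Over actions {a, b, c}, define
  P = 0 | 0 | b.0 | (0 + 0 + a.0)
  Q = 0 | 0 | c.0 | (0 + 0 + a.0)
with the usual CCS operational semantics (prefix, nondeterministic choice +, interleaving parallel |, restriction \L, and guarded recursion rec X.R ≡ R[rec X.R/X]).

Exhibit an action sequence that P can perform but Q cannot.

P's transition system — 4 states:
  m0 = 0 | 0 | b.0 | (0 + 0 + a.0) has moves -a-> m1, -b-> m2
  m1 = 0 | 0 | b.0 | 0 has moves -b-> m3
  m2 = 0 | 0 | 0 | (0 + 0 + a.0) has moves -a-> m3
  m3 = 0 | 0 | 0 | 0 has moves ∅
Q's transition system — 4 states:
  n0 = 0 | 0 | c.0 | (0 + 0 + a.0) has moves -a-> n1, -c-> n2
  n1 = 0 | 0 | c.0 | 0 has moves -c-> n3
  n2 = 0 | 0 | 0 | (0 + 0 + a.0) has moves -a-> n3
  n3 = 0 | 0 | 0 | 0 has moves ∅
Run σ = ⟨b⟩ on P: start {m0}
  [1] b ⇒ {m2}
  P completes σ.
Run σ = ⟨b⟩ on Q: start {n0}
  [1] b ⇒ no successor for Q

b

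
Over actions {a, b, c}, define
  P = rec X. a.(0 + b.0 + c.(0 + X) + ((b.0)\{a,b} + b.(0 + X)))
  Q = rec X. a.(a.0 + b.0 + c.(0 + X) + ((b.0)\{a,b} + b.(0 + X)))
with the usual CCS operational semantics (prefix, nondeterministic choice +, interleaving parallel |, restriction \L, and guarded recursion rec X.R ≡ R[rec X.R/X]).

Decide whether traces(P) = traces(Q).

trace-distinct — witness ⟨aa⟩

P's transition system — 4 states:
  m0 = rec X. a.(0 + b.0 + c.(0 + X) + ((b.0)\{a,b} + b.(0 + X))) | ··a··> m1
  m1 = 0 + b.0 + c.(0 + (rec X. a.(0 + b.0 + c.(0 + X) + ((b.0)\{a,b} + b.(0 + X))))) + ((b.0)\{a,b} + b.(0 + (rec X. a.(0 + b.0 + c.(0 + X) + ((b.0)\{a,b} + b.(0 + X)))))) | ··b··> m2, ··b··> m3, ··c··> m3
  m2 = 0 | ∅
  m3 = 0 + (rec X. a.(0 + b.0 + c.(0 + X) + ((b.0)\{a,b} + b.(0 + X)))) | ··a··> m1
Q's transition system — 4 states:
  n0 = rec X. a.(a.0 + b.0 + c.(0 + X) + ((b.0)\{a,b} + b.(0 + X))) | ··a··> n1
  n1 = a.0 + b.0 + c.(0 + (rec X. a.(a.0 + b.0 + c.(0 + X) + ((b.0)\{a,b} + b.(0 + X))))) + ((b.0)\{a,b} + b.(0 + (rec X. a.(a.0 + b.0 + c.(0 + X) + ((b.0)\{a,b} + b.(0 + X)))))) | ··a··> n2, ··b··> n2, ··b··> n3, ··c··> n3
  n2 = 0 | ∅
  n3 = 0 + (rec X. a.(a.0 + b.0 + c.(0 + X) + ((b.0)\{a,b} + b.(0 + X)))) | ··a··> n1
Executing aa from Q (initial set {n0}):
  step 1 (a): {n1}
  step 2 (a): {n2}
  — Q admits the full trace.
Executing aa from P (initial set {m0}):
  step 1 (a): {m1}
  step 2 (a): ∅  — P cannot continue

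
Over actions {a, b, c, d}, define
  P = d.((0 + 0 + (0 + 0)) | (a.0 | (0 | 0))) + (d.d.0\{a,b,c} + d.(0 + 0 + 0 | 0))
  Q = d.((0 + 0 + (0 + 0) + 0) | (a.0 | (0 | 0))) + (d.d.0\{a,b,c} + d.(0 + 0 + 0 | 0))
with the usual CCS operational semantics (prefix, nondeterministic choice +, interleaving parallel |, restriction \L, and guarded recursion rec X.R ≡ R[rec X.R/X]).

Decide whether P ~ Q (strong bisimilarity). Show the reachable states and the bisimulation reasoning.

YES

Reachable graph of P (6 states):
  p0 = d.((0 + 0 + (0 + 0)) | (a.0 | (0 | 0))) + (d.d.0\{a,b,c} + d.(0 + 0 + 0 | 0)) has moves --d--▸ p1, --d--▸ p2, --d--▸ p3
  p1 = (0 + 0 + (0 + 0)) | (a.0 | (0 | 0)) has moves --a--▸ p4
  p2 = 0 + 0 + 0 | 0 has moves deadlocked
  p3 = d.0\{a,b,c} has moves --d--▸ p5
  p4 = (0 + 0 + (0 + 0)) | (0 | (0 | 0)) has moves deadlocked
  p5 = 0\{a,b,c} has moves deadlocked
Reachable graph of Q (6 states):
  q0 = d.((0 + 0 + (0 + 0) + 0) | (a.0 | (0 | 0))) + (d.d.0\{a,b,c} + d.(0 + 0 + 0 | 0)) has moves --d--▸ q1, --d--▸ q2, --d--▸ q3
  q1 = (0 + 0 + (0 + 0) + 0) | (a.0 | (0 | 0)) has moves --a--▸ q4
  q2 = 0 + 0 + 0 | 0 has moves deadlocked
  q3 = d.0\{a,b,c} has moves --d--▸ q5
  q4 = (0 + 0 + (0 + 0) + 0) | (0 | (0 | 0)) has moves deadlocked
  q5 = 0\{a,b,c} has moves deadlocked
Partition-refinement fixed point:
  B0 = {p0, q0}
  B1 = {p1, q1}
  B2 = {p2, p4, p5, q2, q4, q5}
  B3 = {p3, q3}
p0 ∈ B0, q0 ∈ B0 → same block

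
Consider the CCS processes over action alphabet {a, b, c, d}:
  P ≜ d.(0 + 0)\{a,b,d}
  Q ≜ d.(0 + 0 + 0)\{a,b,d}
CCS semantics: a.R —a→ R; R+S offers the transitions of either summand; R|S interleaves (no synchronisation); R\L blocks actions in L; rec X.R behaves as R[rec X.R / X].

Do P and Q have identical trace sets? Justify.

trace-equivalent

P's transition system — 2 states:
  m0 = d.(0 + 0)\{a,b,d} has moves ··d··> m1
  m1 = (0 + 0)\{a,b,d} has moves deadlocked
Q's transition system — 2 states:
  n0 = d.(0 + 0 + 0)\{a,b,d} has moves ··d··> n1
  n1 = (0 + 0 + 0)\{a,b,d} has moves deadlocked
Coarsest stable partition (strong bisimilarity classes):
  B0 = {m0, n0}
  B1 = {m1, n1}
m0 ∈ B0, n0 ∈ B0 → same block
Bisimilar ⇒ trace-equivalent.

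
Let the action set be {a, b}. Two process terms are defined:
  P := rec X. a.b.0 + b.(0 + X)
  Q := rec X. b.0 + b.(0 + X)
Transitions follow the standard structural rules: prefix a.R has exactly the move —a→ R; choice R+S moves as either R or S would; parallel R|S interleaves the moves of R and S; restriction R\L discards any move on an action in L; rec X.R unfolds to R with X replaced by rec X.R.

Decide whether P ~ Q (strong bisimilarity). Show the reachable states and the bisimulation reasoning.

not bisimilar

Reachable graph of P (4 states):
  p0 = rec X. a.b.0 + b.(0 + X) | —a→ p1, —b→ p2
  p1 = b.0 | —b→ p3
  p2 = 0 + (rec X. a.b.0 + b.(0 + X)) | —a→ p1, —b→ p2
  p3 = 0 | (no moves)
Reachable graph of Q (3 states):
  q0 = rec X. b.0 + b.(0 + X) | —b→ q1, —b→ q2
  q1 = 0 | (no moves)
  q2 = 0 + (rec X. b.0 + b.(0 + X)) | —b→ q1, —b→ q2
Bisimilarity quotient blocks:
  B0 = {p0, p2}
  B1 = {p1}
  B2 = {p3, q1}
  B3 = {q0, q2}
p0 ∈ B0, q0 ∈ B3 → different blocks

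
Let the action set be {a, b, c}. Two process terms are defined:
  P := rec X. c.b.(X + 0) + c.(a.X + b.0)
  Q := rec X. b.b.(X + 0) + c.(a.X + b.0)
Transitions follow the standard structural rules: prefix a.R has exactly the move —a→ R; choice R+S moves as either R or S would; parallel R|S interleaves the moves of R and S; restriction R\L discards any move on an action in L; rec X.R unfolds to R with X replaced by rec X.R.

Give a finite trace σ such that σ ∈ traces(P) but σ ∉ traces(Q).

cbc

Reachable graph of P (5 states):
  p0 = rec X. c.b.(X + 0) + c.(a.X + b.0) :: ··c··> p1, ··c··> p2
  p1 = a.(rec X. c.b.(X + 0) + c.(a.X + b.0)) + b.0 :: ··a··> p0, ··b··> p3
  p2 = b.((rec X. c.b.(X + 0) + c.(a.X + b.0)) + 0) :: ··b··> p4
  p3 = 0 :: stopped
  p4 = (rec X. c.b.(X + 0) + c.(a.X + b.0)) + 0 :: ··c··> p1, ··c··> p2
Reachable graph of Q (5 states):
  q0 = rec X. b.b.(X + 0) + c.(a.X + b.0) :: ··b··> q1, ··c··> q2
  q1 = b.((rec X. b.b.(X + 0) + c.(a.X + b.0)) + 0) :: ··b··> q3
  q2 = a.(rec X. b.b.(X + 0) + c.(a.X + b.0)) + b.0 :: ··a··> q0, ··b··> q4
  q3 = (rec X. b.b.(X + 0) + c.(a.X + b.0)) + 0 :: ··b··> q1, ··c··> q2
  q4 = 0 :: stopped
Run σ = ⟨cbc⟩ on P: start {p0}
  after c @ step 1: {p1, p2}
  after b @ step 2: {p3, p4}
  after c @ step 3: {p1, p2}
  P completes σ.
Run σ = ⟨cbc⟩ on Q: start {q0}
  after c @ step 1: {q2}
  after b @ step 2: {q4}
  after c @ step 3: ∅  — Q cannot continue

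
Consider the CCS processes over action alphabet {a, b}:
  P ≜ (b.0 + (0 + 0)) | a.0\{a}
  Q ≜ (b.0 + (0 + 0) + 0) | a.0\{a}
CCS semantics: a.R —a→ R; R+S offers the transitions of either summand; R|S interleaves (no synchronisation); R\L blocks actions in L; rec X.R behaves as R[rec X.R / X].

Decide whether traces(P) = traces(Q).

P's transition system — 4 states:
  s0 = (b.0 + (0 + 0)) | a.0\{a} | -a-> s1, -b-> s2
  s1 = (b.0 + (0 + 0)) | 0\{a} | -b-> s3
  s2 = 0 | a.0\{a} | -a-> s3
  s3 = 0 | 0\{a} | deadlocked
Q's transition system — 4 states:
  t0 = (b.0 + (0 + 0) + 0) | a.0\{a} | -a-> t1, -b-> t2
  t1 = (b.0 + (0 + 0) + 0) | 0\{a} | -b-> t3
  t2 = 0 | a.0\{a} | -a-> t3
  t3 = 0 | 0\{a} | deadlocked
Partition-refinement fixed point:
  B0 = {s0, t0}
  B1 = {s1, t1}
  B2 = {s3, t3}
  B3 = {s2, t2}
s0 ∈ B0, t0 ∈ B0 → same block
Bisimilar ⇒ trace-equivalent.

YES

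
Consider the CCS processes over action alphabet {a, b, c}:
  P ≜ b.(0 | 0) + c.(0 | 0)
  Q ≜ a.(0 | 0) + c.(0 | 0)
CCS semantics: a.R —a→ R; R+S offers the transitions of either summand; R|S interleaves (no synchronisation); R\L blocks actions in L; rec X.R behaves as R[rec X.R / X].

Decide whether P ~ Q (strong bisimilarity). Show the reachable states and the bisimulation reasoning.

LTS(P): 2 reachable states
  p0 = b.(0 | 0) + c.(0 | 0) :: =b=> p1, =c=> p1
  p1 = 0 | 0 :: (no moves)
LTS(Q): 2 reachable states
  q0 = a.(0 | 0) + c.(0 | 0) :: =a=> q1, =c=> q1
  q1 = 0 | 0 :: (no moves)
Partition-refinement fixed point:
  B0 = {p0}
  B1 = {p1, q1}
  B2 = {q0}
p0 ∈ B0, q0 ∈ B2 → different blocks

P ≁ Q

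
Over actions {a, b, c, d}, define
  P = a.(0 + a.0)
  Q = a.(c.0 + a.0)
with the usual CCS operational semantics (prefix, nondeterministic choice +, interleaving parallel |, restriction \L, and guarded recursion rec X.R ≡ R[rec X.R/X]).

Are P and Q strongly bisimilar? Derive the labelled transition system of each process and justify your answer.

LTS(P): 3 reachable states
  p0 = a.(0 + a.0) :: -a-> p1
  p1 = 0 + a.0 :: -a-> p2
  p2 = 0 :: ∅
LTS(Q): 3 reachable states
  q0 = a.(c.0 + a.0) :: -a-> q1
  q1 = c.0 + a.0 :: -a-> q2, -c-> q2
  q2 = 0 :: ∅
Coarsest stable partition (strong bisimilarity classes):
  B0 = {p0}
  B1 = {p1}
  B2 = {p2, q2}
  B3 = {q0}
  B4 = {q1}
p0 ∈ B0, q0 ∈ B3 → different blocks

P ≁ Q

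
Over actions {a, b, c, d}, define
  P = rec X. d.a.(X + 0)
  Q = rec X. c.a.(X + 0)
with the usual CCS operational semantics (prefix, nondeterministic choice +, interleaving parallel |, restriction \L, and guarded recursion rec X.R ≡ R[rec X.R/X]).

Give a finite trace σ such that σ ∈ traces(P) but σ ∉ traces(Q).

Reachable graph of P (3 states):
  m0 = rec X. d.a.(X + 0) | ··d··> m1
  m1 = a.((rec X. d.a.(X + 0)) + 0) | ··a··> m2
  m2 = (rec X. d.a.(X + 0)) + 0 | ··d··> m1
Reachable graph of Q (3 states):
  n0 = rec X. c.a.(X + 0) | ··c··> n1
  n1 = a.((rec X. c.a.(X + 0)) + 0) | ··a··> n2
  n2 = (rec X. c.a.(X + 0)) + 0 | ··c··> n1
Trace ⟨d⟩ through P, begin at {m0}:
  [1] d ⇒ {m1}
  ✓ P
Trace ⟨d⟩ through Q, begin at {n0}:
  [1] d ⇒ ∅  — Q cannot continue

d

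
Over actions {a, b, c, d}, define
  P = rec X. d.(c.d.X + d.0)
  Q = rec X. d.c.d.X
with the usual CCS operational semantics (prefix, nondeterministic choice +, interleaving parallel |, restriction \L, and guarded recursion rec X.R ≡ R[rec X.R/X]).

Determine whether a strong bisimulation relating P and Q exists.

not bisimilar

LTS(P): 4 reachable states
  u0 = rec X. d.(c.d.X + d.0) has moves =d=> u1
  u1 = c.d.(rec X. d.(c.d.X + d.0)) + d.0 has moves =c=> u2, =d=> u3
  u2 = d.(rec X. d.(c.d.X + d.0)) has moves =d=> u0
  u3 = 0 has moves deadlocked
LTS(Q): 3 reachable states
  v0 = rec X. d.c.d.X has moves =d=> v1
  v1 = c.d.(rec X. d.c.d.X) has moves =c=> v2
  v2 = d.(rec X. d.c.d.X) has moves =d=> v0
Coarsest stable partition (strong bisimilarity classes):
  B0 = {u0}
  B1 = {u1}
  B2 = {u2}
  B3 = {u3}
  B4 = {v0}
  B5 = {v1}
  B6 = {v2}
u0 ∈ B0, v0 ∈ B4 → different blocks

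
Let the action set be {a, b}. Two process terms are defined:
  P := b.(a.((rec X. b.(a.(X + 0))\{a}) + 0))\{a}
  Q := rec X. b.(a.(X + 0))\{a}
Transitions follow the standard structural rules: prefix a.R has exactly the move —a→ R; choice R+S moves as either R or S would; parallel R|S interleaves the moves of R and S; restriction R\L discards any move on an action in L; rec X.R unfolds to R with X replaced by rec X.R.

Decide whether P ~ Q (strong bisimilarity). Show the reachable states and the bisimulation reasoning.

YES

P's transition system — 2 states:
  p0 = b.(a.((rec X. b.(a.(X + 0))\{a}) + 0))\{a} | -b-> p1
  p1 = (a.((rec X. b.(a.(X + 0))\{a}) + 0))\{a} | ·
Q's transition system — 2 states:
  q0 = rec X. b.(a.(X + 0))\{a} | -b-> q1
  q1 = (a.((rec X. b.(a.(X + 0))\{a}) + 0))\{a} | ·
Partition-refinement fixed point:
  B0 = {p0, q0}
  B1 = {p1, q1}
p0 ∈ B0, q0 ∈ B0 → same block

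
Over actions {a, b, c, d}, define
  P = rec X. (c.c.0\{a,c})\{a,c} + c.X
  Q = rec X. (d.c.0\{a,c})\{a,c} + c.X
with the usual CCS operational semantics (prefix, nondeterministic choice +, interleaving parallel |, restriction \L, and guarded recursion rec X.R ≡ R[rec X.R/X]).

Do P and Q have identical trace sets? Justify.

trace-distinct — witness ⟨d⟩

P's transition system — 1 states:
  u0 = rec X. (c.c.0\{a,c})\{a,c} + c.X → —c→ u0
Q's transition system — 2 states:
  v0 = rec X. (d.c.0\{a,c})\{a,c} + c.X → —c→ v0, —d→ v1
  v1 = (c.0\{a,c})\{a,c} → ·
Trace ⟨d⟩ through Q, begin at {v0}:
  after d @ step 1: {v1}
  Q completes σ.
Trace ⟨d⟩ through P, begin at {u0}:
  after d @ step 1: ∅ (P stuck)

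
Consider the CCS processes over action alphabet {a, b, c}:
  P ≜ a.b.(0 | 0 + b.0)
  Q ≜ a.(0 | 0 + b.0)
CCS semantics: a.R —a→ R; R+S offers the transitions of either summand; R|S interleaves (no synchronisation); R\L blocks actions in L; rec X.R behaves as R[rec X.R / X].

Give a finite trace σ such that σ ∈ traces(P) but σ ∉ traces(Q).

P's transition system — 4 states:
  m0 = a.b.(0 | 0 + b.0) has moves =a=> m1
  m1 = b.(0 | 0 + b.0) has moves =b=> m2
  m2 = 0 | 0 + b.0 has moves =b=> m3
  m3 = 0 has moves ·
Q's transition system — 3 states:
  n0 = a.(0 | 0 + b.0) has moves =a=> n1
  n1 = 0 | 0 + b.0 has moves =b=> n2
  n2 = 0 has moves ·
Executing abb from P (initial set {m0}):
  step 1 (a): {m1}
  step 2 (b): {m2}
  step 3 (b): {m3}
  ✓ P
Executing abb from Q (initial set {n0}):
  step 1 (a): {n1}
  step 2 (b): {n2}
  step 3 (b): ∅  — Q cannot continue

abb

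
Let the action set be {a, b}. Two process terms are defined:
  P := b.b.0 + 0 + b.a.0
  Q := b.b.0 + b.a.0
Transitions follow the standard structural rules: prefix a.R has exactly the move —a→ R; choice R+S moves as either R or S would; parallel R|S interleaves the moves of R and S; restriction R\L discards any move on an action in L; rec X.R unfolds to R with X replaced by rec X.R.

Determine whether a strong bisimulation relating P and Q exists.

bisimilar

Reachable graph of P (4 states):
  m0 = b.b.0 + 0 + b.a.0 → ··b··> m1, ··b··> m2
  m1 = a.0 → ··a··> m3
  m2 = b.0 → ··b··> m3
  m3 = 0 → deadlocked
Reachable graph of Q (4 states):
  n0 = b.b.0 + b.a.0 → ··b··> n1, ··b··> n2
  n1 = a.0 → ··a··> n3
  n2 = b.0 → ··b··> n3
  n3 = 0 → deadlocked
Partition-refinement fixed point:
  B0 = {m0, n0}
  B1 = {m1, n1}
  B2 = {m3, n3}
  B3 = {m2, n2}
m0 ∈ B0, n0 ∈ B0 → same block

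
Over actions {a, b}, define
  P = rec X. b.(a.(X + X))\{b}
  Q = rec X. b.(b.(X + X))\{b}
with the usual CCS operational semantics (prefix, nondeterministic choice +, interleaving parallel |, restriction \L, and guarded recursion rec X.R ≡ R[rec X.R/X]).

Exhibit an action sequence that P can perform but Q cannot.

ba

LTS(P): 3 reachable states
  s0 = rec X. b.(a.(X + X))\{b} :: ··b··> s1
  s1 = (a.((rec X. b.(a.(X + X))\{b}) + (rec X. b.(a.(X + X))\{b})))\{b} :: ··a··> s2
  s2 = ((rec X. b.(a.(X + X))\{b}) + (rec X. b.(a.(X + X))\{b}))\{b} :: deadlocked
LTS(Q): 2 reachable states
  t0 = rec X. b.(b.(X + X))\{b} :: ··b··> t1
  t1 = (b.((rec X. b.(b.(X + X))\{b}) + (rec X. b.(b.(X + X))\{b})))\{b} :: deadlocked
Trace ⟨ba⟩ through P, begin at {s0}:
  [1] b ⇒ {s1}
  [2] a ⇒ {s2}
  ✓ P
Trace ⟨ba⟩ through Q, begin at {t0}:
  [1] b ⇒ {t1}
  [2] a ⇒ ∅ (Q stuck)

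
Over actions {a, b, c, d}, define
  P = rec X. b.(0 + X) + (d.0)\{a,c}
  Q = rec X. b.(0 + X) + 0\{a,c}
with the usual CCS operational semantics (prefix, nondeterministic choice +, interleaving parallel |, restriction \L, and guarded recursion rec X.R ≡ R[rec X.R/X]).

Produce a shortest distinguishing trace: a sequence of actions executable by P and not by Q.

d

Reachable graph of P (3 states):
  u0 = rec X. b.(0 + X) + (d.0)\{a,c} → =b=> u1, =d=> u2
  u1 = 0 + (rec X. b.(0 + X) + (d.0)\{a,c}) → =b=> u1, =d=> u2
  u2 = 0\{a,c} → stopped
Reachable graph of Q (2 states):
  v0 = rec X. b.(0 + X) + 0\{a,c} → =b=> v1
  v1 = 0 + (rec X. b.(0 + X) + 0\{a,c}) → =b=> v1
Executing d from P (initial set {u0}):
  [1] d ⇒ {u2}
  P completes σ.
Executing d from Q (initial set {v0}):
  [1] d ⇒ ∅ (Q stuck)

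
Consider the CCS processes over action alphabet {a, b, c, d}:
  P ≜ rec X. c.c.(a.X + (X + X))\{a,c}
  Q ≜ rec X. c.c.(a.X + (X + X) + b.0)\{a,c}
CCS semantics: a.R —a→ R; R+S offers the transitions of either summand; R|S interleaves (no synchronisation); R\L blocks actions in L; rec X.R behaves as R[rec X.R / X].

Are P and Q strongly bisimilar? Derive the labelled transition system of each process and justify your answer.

not bisimilar

LTS(P): 3 reachable states
  s0 = rec X. c.c.(a.X + (X + X))\{a,c} → --c--▸ s1
  s1 = c.(a.(rec X. c.c.(a.X + (X + X))\{a,c}) + ((rec X. c.c.(a.X + (X + X))\{a,c}) + (rec X. c.c.(a.X + (X + X))\{a,c})))\{a,c} → --c--▸ s2
  s2 = (a.(rec X. c.c.(a.X + (X + X))\{a,c}) + ((rec X. c.c.(a.X + (X + X))\{a,c}) + (rec X. c.c.(a.X + (X + X))\{a,c})))\{a,c} → ∅
LTS(Q): 4 reachable states
  t0 = rec X. c.c.(a.X + (X + X) + b.0)\{a,c} → --c--▸ t1
  t1 = c.(a.(rec X. c.c.(a.X + (X + X) + b.0)\{a,c}) + ((rec X. c.c.(a.X + (X + X) + b.0)\{a,c}) + (rec X. c.c.(a.X + (X + X) + b.0)\{a,c})) + b.0)\{a,c} → --c--▸ t2
  t2 = (a.(rec X. c.c.(a.X + (X + X) + b.0)\{a,c}) + ((rec X. c.c.(a.X + (X + X) + b.0)\{a,c}) + (rec X. c.c.(a.X + (X + X) + b.0)\{a,c})) + b.0)\{a,c} → --b--▸ t3
  t3 = 0\{a,c} → ∅
Partition-refinement fixed point:
  B0 = {s0}
  B1 = {s1}
  B2 = {s2, t3}
  B3 = {t0}
  B4 = {t1}
  B5 = {t2}
s0 ∈ B0, t0 ∈ B3 → different blocks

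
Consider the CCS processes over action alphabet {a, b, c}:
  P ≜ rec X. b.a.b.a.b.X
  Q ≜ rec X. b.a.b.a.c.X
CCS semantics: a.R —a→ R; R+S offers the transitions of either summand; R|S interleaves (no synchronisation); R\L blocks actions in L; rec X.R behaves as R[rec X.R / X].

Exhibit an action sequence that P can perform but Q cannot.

babab

Reachable graph of P (5 states):
  p0 = rec X. b.a.b.a.b.X | -b-> p1
  p1 = a.b.a.b.(rec X. b.a.b.a.b.X) | -a-> p2
  p2 = b.a.b.(rec X. b.a.b.a.b.X) | -b-> p3
  p3 = a.b.(rec X. b.a.b.a.b.X) | -a-> p4
  p4 = b.(rec X. b.a.b.a.b.X) | -b-> p0
Reachable graph of Q (5 states):
  q0 = rec X. b.a.b.a.c.X | -b-> q1
  q1 = a.b.a.c.(rec X. b.a.b.a.c.X) | -a-> q2
  q2 = b.a.c.(rec X. b.a.b.a.c.X) | -b-> q3
  q3 = a.c.(rec X. b.a.b.a.c.X) | -a-> q4
  q4 = c.(rec X. b.a.b.a.c.X) | -c-> q0
Executing babab from P (initial set {p0}):
  step 1 (b): {p1}
  step 2 (a): {p2}
  step 3 (b): {p3}
  step 4 (a): {p4}
  step 5 (b): {p0}
  — P admits the full trace.
Executing babab from Q (initial set {q0}):
  step 1 (b): {q1}
  step 2 (a): {q2}
  step 3 (b): {q3}
  step 4 (a): {q4}
  step 5 (b): no successor for Q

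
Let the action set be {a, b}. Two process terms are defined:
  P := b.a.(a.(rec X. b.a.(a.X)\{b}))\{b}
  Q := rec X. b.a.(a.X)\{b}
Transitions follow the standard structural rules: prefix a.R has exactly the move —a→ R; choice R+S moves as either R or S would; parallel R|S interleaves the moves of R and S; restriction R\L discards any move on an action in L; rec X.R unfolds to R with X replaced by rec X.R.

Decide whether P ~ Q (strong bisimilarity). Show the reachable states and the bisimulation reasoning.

bisimilar

LTS(P): 4 reachable states
  p0 = b.a.(a.(rec X. b.a.(a.X)\{b}))\{b} | --b--▸ p1
  p1 = a.(a.(rec X. b.a.(a.X)\{b}))\{b} | --a--▸ p2
  p2 = (a.(rec X. b.a.(a.X)\{b}))\{b} | --a--▸ p3
  p3 = (rec X. b.a.(a.X)\{b})\{b} | stopped
LTS(Q): 4 reachable states
  q0 = rec X. b.a.(a.X)\{b} | --b--▸ q1
  q1 = a.(a.(rec X. b.a.(a.X)\{b}))\{b} | --a--▸ q2
  q2 = (a.(rec X. b.a.(a.X)\{b}))\{b} | --a--▸ q3
  q3 = (rec X. b.a.(a.X)\{b})\{b} | stopped
Coarsest stable partition (strong bisimilarity classes):
  B0 = {p0, q0}
  B1 = {p1, q1}
  B2 = {p2, q2}
  B3 = {p3, q3}
p0 ∈ B0, q0 ∈ B0 → same block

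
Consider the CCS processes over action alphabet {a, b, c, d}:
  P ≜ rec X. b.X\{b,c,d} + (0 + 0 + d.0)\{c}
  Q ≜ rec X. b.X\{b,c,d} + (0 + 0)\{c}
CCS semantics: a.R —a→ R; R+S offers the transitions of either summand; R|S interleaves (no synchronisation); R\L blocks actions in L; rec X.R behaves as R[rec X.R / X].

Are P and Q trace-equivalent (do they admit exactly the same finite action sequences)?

NO — witness ⟨d⟩

P's transition system — 3 states:
  s0 = rec X. b.X\{b,c,d} + (0 + 0 + d.0)\{c} → ··b··> s1, ··d··> s2
  s1 = (rec X. b.X\{b,c,d} + (0 + 0 + d.0)\{c})\{b,c,d} → stopped
  s2 = 0\{c} → stopped
Q's transition system — 2 states:
  t0 = rec X. b.X\{b,c,d} + (0 + 0)\{c} → ··b··> t1
  t1 = (rec X. b.X\{b,c,d} + (0 + 0)\{c})\{b,c,d} → stopped
Run σ = ⟨d⟩ on P: start {s0}
  step 1 (d): {s2}
  P completes σ.
Run σ = ⟨d⟩ on Q: start {t0}
  step 1 (d): ∅ (Q stuck)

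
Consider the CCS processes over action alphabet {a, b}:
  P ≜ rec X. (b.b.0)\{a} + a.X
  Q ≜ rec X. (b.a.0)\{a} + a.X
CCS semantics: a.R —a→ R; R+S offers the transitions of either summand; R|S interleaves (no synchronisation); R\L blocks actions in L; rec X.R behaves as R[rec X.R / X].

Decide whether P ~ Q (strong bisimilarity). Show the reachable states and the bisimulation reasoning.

P ≁ Q

Reachable graph of P (3 states):
  m0 = rec X. (b.b.0)\{a} + a.X ⊢ --a--▸ m0, --b--▸ m1
  m1 = (b.0)\{a} ⊢ --b--▸ m2
  m2 = 0\{a} ⊢ deadlocked
Reachable graph of Q (2 states):
  n0 = rec X. (b.a.0)\{a} + a.X ⊢ --a--▸ n0, --b--▸ n1
  n1 = (a.0)\{a} ⊢ deadlocked
Bisimilarity quotient blocks:
  B0 = {m0}
  B1 = {m1}
  B2 = {m2, n1}
  B3 = {n0}
m0 ∈ B0, n0 ∈ B3 → different blocks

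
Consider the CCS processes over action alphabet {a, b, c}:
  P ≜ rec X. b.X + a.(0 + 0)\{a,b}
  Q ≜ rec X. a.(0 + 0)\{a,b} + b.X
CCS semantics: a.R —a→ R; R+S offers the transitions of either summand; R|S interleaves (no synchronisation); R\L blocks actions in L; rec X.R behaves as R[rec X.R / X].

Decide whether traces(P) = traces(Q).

LTS(P): 2 reachable states
  u0 = rec X. b.X + a.(0 + 0)\{a,b} has moves ··a··> u1, ··b··> u0
  u1 = (0 + 0)\{a,b} has moves ∅
LTS(Q): 2 reachable states
  v0 = rec X. a.(0 + 0)\{a,b} + b.X has moves ··a··> v1, ··b··> v0
  v1 = (0 + 0)\{a,b} has moves ∅
Bisimilarity quotient blocks:
  B0 = {u0, v0}
  B1 = {u1, v1}
u0 ∈ B0, v0 ∈ B0 → same block
Bisimilar ⇒ trace-equivalent.

traces(P) = traces(Q)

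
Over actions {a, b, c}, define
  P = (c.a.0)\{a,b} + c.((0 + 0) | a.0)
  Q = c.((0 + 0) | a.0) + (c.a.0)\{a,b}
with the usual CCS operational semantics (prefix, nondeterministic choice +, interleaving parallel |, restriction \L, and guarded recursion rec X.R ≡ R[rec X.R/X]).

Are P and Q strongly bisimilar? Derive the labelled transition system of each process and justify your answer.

Reachable graph of P (4 states):
  p0 = (c.a.0)\{a,b} + c.((0 + 0) | a.0) → =c=> p1, =c=> p2
  p1 = (0 + 0) | a.0 → =a=> p3
  p2 = (a.0)\{a,b} → deadlocked
  p3 = (0 + 0) | 0 → deadlocked
Reachable graph of Q (4 states):
  q0 = c.((0 + 0) | a.0) + (c.a.0)\{a,b} → =c=> q1, =c=> q2
  q1 = (0 + 0) | a.0 → =a=> q3
  q2 = (a.0)\{a,b} → deadlocked
  q3 = (0 + 0) | 0 → deadlocked
Coarsest stable partition (strong bisimilarity classes):
  B0 = {p0, q0}
  B1 = {p1, q1}
  B2 = {p2, p3, q2, q3}
p0 ∈ B0, q0 ∈ B0 → same block

P ~ Q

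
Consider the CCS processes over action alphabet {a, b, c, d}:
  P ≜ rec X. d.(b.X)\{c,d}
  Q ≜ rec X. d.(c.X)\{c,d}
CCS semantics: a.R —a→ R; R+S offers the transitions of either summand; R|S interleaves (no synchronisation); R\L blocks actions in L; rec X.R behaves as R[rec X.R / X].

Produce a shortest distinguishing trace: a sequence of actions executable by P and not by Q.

db

LTS(P): 3 reachable states
  s0 = rec X. d.(b.X)\{c,d} | --d--▸ s1
  s1 = (b.(rec X. d.(b.X)\{c,d}))\{c,d} | --b--▸ s2
  s2 = (rec X. d.(b.X)\{c,d})\{c,d} | (no moves)
LTS(Q): 2 reachable states
  t0 = rec X. d.(c.X)\{c,d} | --d--▸ t1
  t1 = (c.(rec X. d.(c.X)\{c,d}))\{c,d} | (no moves)
Executing db from P (initial set {s0}):
  after d @ step 1: {s1}
  after b @ step 2: {s2}
  ✓ P
Executing db from Q (initial set {t0}):
  after d @ step 1: {t1}
  after b @ step 2: no successor for Q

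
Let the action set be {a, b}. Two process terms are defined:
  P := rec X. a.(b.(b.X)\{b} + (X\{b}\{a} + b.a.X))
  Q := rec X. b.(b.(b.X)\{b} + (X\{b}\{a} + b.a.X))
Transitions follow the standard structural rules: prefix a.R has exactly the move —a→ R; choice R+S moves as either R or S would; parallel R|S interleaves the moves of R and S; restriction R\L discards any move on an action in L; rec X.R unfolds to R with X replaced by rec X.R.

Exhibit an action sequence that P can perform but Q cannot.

a

P's transition system — 4 states:
  p0 = rec X. a.(b.(b.X)\{b} + (X\{b}\{a} + b.a.X)) ⊢ ··a··> p1
  p1 = b.(b.(rec X. a.(b.(b.X)\{b} + (X\{b}\{a} + b.a.X))))\{b} + ((rec X. a.(b.(b.X)\{b} + (X\{b}\{a} + b.a.X)))\{b}\{a} + b.a.(rec X. a.(b.(b.X)\{b} + (X\{b}\{a} + b.a.X)))) ⊢ ··b··> p2, ··b··> p3
  p2 = (b.(rec X. a.(b.(b.X)\{b} + (X\{b}\{a} + b.a.X))))\{b} ⊢ (no moves)
  p3 = a.(rec X. a.(b.(b.X)\{b} + (X\{b}\{a} + b.a.X))) ⊢ ··a··> p0
Q's transition system — 4 states:
  q0 = rec X. b.(b.(b.X)\{b} + (X\{b}\{a} + b.a.X)) ⊢ ··b··> q1
  q1 = b.(b.(rec X. b.(b.(b.X)\{b} + (X\{b}\{a} + b.a.X))))\{b} + ((rec X. b.(b.(b.X)\{b} + (X\{b}\{a} + b.a.X)))\{b}\{a} + b.a.(rec X. b.(b.(b.X)\{b} + (X\{b}\{a} + b.a.X)))) ⊢ ··b··> q2, ··b··> q3
  q2 = (b.(rec X. b.(b.(b.X)\{b} + (X\{b}\{a} + b.a.X))))\{b} ⊢ (no moves)
  q3 = a.(rec X. b.(b.(b.X)\{b} + (X\{b}\{a} + b.a.X))) ⊢ ··a··> q0
Executing a from P (initial set {p0}):
  step 1 (a): {p1}
  ✓ P
Executing a from Q (initial set {q0}):
  step 1 (a): ∅ (Q stuck)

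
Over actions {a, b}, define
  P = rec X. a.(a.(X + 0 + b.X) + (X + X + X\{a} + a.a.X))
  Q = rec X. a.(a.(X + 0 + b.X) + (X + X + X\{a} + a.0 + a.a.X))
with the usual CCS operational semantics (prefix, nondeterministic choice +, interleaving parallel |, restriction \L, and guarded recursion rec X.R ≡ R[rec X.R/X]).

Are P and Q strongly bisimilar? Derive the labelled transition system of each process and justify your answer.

LTS(P): 4 reachable states
  p0 = rec X. a.(a.(X + 0 + b.X) + (X + X + X\{a} + a.a.X)) :: --a--▸ p1
  p1 = a.((rec X. a.(a.(X + 0 + b.X) + (X + X + X\{a} + a.a.X))) + 0 + b.(rec X. a.(a.(X + 0 + b.X) + (X + X + X\{a} + a.a.X)))) + ((rec X. a.(a.(X + 0 + b.X) + (X + X + X\{a} + a.a.X))) + (rec X. a.(a.(X + 0 + b.X) + (X + X + X\{a} + a.a.X))) + (rec X. a.(a.(X + 0 + b.X) + (X + X + X\{a} + a.a.X)))\{a} + a.a.(rec X. a.(a.(X + 0 + b.X) + (X + X + X\{a} + a.a.X)))) :: --a--▸ p1, --a--▸ p2, --a--▸ p3
  p2 = (rec X. a.(a.(X + 0 + b.X) + (X + X + X\{a} + a.a.X))) + 0 + b.(rec X. a.(a.(X + 0 + b.X) + (X + X + X\{a} + a.a.X))) :: --a--▸ p1, --b--▸ p0
  p3 = a.(rec X. a.(a.(X + 0 + b.X) + (X + X + X\{a} + a.a.X))) :: --a--▸ p0
LTS(Q): 5 reachable states
  q0 = rec X. a.(a.(X + 0 + b.X) + (X + X + X\{a} + a.0 + a.a.X)) :: --a--▸ q1
  q1 = a.((rec X. a.(a.(X + 0 + b.X) + (X + X + X\{a} + a.0 + a.a.X))) + 0 + b.(rec X. a.(a.(X + 0 + b.X) + (X + X + X\{a} + a.0 + a.a.X)))) + ((rec X. a.(a.(X + 0 + b.X) + (X + X + X\{a} + a.0 + a.a.X))) + (rec X. a.(a.(X + 0 + b.X) + (X + X + X\{a} + a.0 + a.a.X))) + (rec X. a.(a.(X + 0 + b.X) + (X + X + X\{a} + a.0 + a.a.X)))\{a} + a.0 + a.a.(rec X. a.(a.(X + 0 + b.X) + (X + X + X\{a} + a.0 + a.a.X)))) :: --a--▸ q1, --a--▸ q2, --a--▸ q3, --a--▸ q4
  q2 = (rec X. a.(a.(X + 0 + b.X) + (X + X + X\{a} + a.0 + a.a.X))) + 0 + b.(rec X. a.(a.(X + 0 + b.X) + (X + X + X\{a} + a.0 + a.a.X))) :: --a--▸ q1, --b--▸ q0
  q3 = 0 :: deadlocked
  q4 = a.(rec X. a.(a.(X + 0 + b.X) + (X + X + X\{a} + a.0 + a.a.X))) :: --a--▸ q0
Partition-refinement fixed point:
  B0 = {p0}
  B1 = {p1}
  B2 = {p3}
  B3 = {p2}
  B4 = {q0}
  B5 = {q1}
  B6 = {q3}
  B7 = {q2}
  B8 = {q4}
p0 ∈ B0, q0 ∈ B4 → different blocks

P ≁ Q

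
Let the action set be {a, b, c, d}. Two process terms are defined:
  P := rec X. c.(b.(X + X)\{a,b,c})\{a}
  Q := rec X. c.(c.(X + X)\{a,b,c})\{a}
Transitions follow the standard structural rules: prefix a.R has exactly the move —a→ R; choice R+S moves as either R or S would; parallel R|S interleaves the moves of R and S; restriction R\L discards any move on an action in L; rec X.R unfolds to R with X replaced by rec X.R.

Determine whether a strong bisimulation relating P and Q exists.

NO

Reachable graph of P (3 states):
  s0 = rec X. c.(b.(X + X)\{a,b,c})\{a} has moves ··c··> s1
  s1 = (b.((rec X. c.(b.(X + X)\{a,b,c})\{a}) + (rec X. c.(b.(X + X)\{a,b,c})\{a}))\{a,b,c})\{a} has moves ··b··> s2
  s2 = ((rec X. c.(b.(X + X)\{a,b,c})\{a}) + (rec X. c.(b.(X + X)\{a,b,c})\{a}))\{a,b,c}\{a} has moves stopped
Reachable graph of Q (3 states):
  t0 = rec X. c.(c.(X + X)\{a,b,c})\{a} has moves ··c··> t1
  t1 = (c.((rec X. c.(c.(X + X)\{a,b,c})\{a}) + (rec X. c.(c.(X + X)\{a,b,c})\{a}))\{a,b,c})\{a} has moves ··c··> t2
  t2 = ((rec X. c.(c.(X + X)\{a,b,c})\{a}) + (rec X. c.(c.(X + X)\{a,b,c})\{a}))\{a,b,c}\{a} has moves stopped
Bisimilarity quotient blocks:
  B0 = {s0}
  B1 = {s1}
  B2 = {s2, t2}
  B3 = {t0}
  B4 = {t1}
s0 ∈ B0, t0 ∈ B3 → different blocks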